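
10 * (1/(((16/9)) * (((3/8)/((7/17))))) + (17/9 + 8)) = 16075/153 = 105.07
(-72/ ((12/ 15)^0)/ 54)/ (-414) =0.00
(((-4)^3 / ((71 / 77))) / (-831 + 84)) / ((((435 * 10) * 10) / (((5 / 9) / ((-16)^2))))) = 77 / 16611188400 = 0.00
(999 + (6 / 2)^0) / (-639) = -1000 / 639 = -1.56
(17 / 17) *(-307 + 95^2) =8718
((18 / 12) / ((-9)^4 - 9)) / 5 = 1 / 21840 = 0.00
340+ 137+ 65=542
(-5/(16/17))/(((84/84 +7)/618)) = -410.39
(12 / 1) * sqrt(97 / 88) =3 * sqrt(2134) / 11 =12.60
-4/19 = -0.21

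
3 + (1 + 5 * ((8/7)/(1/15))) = 89.71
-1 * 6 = -6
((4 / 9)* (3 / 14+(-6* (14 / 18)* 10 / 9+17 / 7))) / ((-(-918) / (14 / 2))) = -961 / 111537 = -0.01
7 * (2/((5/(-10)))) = -28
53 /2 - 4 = 45 /2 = 22.50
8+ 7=15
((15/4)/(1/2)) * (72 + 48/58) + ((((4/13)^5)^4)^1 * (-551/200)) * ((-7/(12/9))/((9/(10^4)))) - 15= 878314402393412072334549815/1653431848414629551175687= 531.21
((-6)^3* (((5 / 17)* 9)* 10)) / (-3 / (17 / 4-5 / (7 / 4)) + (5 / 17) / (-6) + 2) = 7581600 / 269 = 28184.39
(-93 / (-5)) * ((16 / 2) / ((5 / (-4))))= -2976 / 25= -119.04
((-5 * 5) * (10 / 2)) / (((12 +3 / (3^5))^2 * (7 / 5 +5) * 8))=-0.02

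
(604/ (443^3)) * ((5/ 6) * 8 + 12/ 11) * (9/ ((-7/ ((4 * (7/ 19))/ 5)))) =-1855488/ 90850530815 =-0.00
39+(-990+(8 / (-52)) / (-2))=-12362 / 13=-950.92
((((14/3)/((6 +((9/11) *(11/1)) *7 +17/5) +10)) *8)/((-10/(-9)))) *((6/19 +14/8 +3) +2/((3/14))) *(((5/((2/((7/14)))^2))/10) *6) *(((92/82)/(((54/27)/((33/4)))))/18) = 5814193/20540672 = 0.28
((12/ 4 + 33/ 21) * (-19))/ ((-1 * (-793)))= -608/ 5551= -0.11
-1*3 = -3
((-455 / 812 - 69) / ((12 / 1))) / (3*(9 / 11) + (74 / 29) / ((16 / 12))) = -88759 / 66888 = -1.33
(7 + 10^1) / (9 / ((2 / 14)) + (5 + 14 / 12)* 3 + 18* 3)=34 / 271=0.13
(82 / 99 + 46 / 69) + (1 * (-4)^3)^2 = 405652 / 99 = 4097.49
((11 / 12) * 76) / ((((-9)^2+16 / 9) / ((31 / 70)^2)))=602547 / 3650500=0.17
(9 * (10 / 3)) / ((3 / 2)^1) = 20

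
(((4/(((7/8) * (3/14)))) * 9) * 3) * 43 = 24768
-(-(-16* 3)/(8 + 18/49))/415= -1176/85075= -0.01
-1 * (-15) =15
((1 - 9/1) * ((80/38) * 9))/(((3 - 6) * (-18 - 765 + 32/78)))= -37440/579899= -0.06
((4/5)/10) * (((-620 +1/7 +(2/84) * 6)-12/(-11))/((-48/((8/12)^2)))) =7939/17325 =0.46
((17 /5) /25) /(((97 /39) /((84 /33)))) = 18564 /133375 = 0.14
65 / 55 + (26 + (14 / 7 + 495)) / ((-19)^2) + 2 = 18388 / 3971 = 4.63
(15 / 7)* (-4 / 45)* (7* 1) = -4 / 3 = -1.33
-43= -43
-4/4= -1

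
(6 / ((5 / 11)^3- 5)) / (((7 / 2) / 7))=-7986 / 3265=-2.45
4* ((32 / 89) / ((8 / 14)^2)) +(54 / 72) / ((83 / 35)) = 139489 / 29548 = 4.72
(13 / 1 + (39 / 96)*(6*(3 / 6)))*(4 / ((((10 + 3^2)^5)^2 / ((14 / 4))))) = 3185 / 98097060124816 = 0.00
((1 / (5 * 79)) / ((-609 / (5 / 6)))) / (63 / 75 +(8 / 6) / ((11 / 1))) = -275 / 76304046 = -0.00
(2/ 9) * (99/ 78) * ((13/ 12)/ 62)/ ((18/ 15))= 55/ 13392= 0.00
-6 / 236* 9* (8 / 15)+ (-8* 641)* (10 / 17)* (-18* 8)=2178373788 / 5015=434371.64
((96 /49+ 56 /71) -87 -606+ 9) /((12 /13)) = -738.02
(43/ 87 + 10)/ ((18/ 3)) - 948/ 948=391/ 522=0.75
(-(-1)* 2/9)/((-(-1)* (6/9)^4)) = 9/8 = 1.12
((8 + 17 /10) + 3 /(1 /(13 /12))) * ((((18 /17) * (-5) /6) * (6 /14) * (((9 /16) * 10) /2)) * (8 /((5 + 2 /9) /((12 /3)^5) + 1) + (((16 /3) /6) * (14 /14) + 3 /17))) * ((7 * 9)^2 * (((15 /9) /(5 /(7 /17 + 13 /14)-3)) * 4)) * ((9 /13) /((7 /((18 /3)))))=-173332351457859825 /64869233624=-2672027.12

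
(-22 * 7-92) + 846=600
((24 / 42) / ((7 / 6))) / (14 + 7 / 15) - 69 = -733317 / 10633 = -68.97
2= 2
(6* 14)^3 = 592704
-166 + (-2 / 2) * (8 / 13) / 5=-10798 / 65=-166.12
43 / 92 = 0.47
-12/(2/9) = -54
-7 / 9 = -0.78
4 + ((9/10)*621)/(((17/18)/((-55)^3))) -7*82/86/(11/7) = -791691213564/8041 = -98456810.54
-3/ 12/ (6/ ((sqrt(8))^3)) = -2 * sqrt(2)/ 3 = -0.94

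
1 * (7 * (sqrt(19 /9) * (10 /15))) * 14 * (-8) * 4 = -6272 * sqrt(19) /9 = -3037.67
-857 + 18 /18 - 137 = -993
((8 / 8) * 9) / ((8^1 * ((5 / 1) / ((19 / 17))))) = 171 / 680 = 0.25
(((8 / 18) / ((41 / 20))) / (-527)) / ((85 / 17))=-16 / 194463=-0.00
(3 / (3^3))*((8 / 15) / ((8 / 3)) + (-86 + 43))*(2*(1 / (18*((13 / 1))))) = -214 / 5265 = -0.04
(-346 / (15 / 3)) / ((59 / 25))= -1730 / 59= -29.32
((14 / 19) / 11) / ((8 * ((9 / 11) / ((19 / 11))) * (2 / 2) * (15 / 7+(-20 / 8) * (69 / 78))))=-637 / 2475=-0.26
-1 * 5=-5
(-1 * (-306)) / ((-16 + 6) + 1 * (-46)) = -153 / 28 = -5.46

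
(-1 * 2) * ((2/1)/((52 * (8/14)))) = -7/52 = -0.13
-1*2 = -2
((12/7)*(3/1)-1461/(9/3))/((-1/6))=20238/7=2891.14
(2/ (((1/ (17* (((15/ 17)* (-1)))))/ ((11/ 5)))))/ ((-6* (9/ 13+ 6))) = 143/ 87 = 1.64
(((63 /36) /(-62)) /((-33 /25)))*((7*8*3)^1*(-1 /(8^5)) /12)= -1225 /134086656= -0.00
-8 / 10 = -0.80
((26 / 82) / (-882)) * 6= -0.00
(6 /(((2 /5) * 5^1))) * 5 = 15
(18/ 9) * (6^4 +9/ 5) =2595.60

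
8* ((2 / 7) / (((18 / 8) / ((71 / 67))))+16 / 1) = 544832 / 4221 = 129.08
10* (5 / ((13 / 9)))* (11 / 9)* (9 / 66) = 75 / 13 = 5.77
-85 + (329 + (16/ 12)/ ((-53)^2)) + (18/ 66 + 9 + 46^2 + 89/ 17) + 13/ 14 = 52406621783/ 22061886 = 2375.44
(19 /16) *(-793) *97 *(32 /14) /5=-41757.11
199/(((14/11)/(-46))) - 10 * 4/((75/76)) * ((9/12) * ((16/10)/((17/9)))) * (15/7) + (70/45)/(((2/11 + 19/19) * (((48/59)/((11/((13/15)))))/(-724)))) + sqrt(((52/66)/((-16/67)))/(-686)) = -22114.59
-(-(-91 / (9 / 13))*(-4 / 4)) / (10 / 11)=144.59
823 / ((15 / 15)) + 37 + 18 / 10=4309 / 5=861.80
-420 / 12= -35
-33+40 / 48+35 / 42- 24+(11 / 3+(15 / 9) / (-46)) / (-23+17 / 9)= -1455349 / 26220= -55.51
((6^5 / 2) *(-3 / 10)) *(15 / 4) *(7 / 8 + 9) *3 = -518319 / 4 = -129579.75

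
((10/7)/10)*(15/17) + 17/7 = 304/119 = 2.55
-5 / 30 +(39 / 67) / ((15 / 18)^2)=0.67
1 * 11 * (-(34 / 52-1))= 99 / 26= 3.81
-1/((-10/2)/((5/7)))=1/7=0.14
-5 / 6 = -0.83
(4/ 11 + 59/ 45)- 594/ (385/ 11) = -53003/ 3465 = -15.30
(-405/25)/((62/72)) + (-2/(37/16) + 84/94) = -5063174/269545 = -18.78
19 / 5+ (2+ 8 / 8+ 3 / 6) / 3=149 / 30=4.97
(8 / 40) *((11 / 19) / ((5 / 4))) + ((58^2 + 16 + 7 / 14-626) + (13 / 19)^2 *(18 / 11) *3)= 547380667 / 198550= 2756.89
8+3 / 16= 131 / 16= 8.19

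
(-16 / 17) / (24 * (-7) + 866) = -8 / 5933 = -0.00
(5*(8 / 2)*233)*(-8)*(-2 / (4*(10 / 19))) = 35416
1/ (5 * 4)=1/ 20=0.05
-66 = -66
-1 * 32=-32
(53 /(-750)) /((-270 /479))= 25387 /202500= 0.13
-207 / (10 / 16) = -331.20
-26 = -26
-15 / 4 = -3.75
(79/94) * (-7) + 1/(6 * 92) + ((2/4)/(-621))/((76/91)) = -6523907/1109106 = -5.88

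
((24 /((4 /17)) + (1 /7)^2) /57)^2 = 24990001 /7800849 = 3.20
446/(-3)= -148.67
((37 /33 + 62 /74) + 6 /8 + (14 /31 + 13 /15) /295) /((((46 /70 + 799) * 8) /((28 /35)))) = 4241898073 /12500610698400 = 0.00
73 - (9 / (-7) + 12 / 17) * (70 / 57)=23809 / 323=73.71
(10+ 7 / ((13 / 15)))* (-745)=-175075 / 13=-13467.31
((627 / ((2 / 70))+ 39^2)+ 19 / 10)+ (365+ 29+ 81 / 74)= 4414654 / 185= 23862.99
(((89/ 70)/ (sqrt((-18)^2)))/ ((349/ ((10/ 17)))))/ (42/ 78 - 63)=-1157/ 607017096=-0.00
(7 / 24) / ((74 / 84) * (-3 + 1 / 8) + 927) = 98 / 310621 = 0.00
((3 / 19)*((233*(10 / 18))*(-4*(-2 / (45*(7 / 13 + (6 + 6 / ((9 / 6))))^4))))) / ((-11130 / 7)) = -26618852 / 143670221853435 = -0.00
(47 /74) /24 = 47 /1776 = 0.03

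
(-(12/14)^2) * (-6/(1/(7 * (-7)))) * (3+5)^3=-110592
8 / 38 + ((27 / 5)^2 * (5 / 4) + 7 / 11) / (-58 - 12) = -93421 / 292600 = -0.32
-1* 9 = -9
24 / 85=0.28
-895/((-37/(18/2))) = 8055/37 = 217.70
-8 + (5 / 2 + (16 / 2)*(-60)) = -971 / 2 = -485.50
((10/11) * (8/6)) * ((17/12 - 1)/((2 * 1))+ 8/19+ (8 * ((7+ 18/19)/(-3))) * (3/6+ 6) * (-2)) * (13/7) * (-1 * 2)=-1818830/1463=-1243.22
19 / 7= 2.71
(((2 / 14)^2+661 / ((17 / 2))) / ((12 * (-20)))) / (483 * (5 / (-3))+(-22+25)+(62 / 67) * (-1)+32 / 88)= 9550783 / 23650056192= 0.00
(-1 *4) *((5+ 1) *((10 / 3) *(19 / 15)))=-304 / 3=-101.33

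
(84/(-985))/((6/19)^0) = -84/985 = -0.09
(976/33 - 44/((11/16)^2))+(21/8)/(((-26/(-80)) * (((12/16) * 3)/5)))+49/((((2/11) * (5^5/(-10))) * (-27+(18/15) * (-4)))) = -129428423/2842125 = -45.54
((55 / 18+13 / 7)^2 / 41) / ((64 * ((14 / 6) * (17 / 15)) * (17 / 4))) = 1915805 / 2340983232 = 0.00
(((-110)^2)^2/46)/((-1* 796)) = -18301250/4577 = -3998.53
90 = 90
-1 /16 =-0.06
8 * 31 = 248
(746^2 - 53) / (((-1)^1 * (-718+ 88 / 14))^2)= 27266687 / 24820324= 1.10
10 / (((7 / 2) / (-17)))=-340 / 7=-48.57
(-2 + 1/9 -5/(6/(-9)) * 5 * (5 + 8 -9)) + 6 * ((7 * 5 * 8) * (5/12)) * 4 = 26533/9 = 2948.11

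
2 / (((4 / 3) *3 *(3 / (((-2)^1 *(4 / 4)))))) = -1 / 3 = -0.33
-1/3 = -0.33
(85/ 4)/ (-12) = -85/ 48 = -1.77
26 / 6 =13 / 3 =4.33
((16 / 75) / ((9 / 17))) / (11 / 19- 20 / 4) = -1292 / 14175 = -0.09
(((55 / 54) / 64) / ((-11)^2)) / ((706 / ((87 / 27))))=145 / 241553664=0.00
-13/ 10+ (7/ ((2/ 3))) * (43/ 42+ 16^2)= 53949/ 20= 2697.45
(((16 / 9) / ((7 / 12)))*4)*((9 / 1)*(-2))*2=-3072 / 7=-438.86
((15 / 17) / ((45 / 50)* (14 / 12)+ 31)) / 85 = 60 / 185249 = 0.00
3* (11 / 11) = 3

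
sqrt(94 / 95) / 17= sqrt(8930) / 1615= 0.06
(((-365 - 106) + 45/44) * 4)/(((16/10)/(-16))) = 206790/11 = 18799.09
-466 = -466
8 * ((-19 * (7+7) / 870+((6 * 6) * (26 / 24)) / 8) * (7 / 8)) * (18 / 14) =47703 / 1160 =41.12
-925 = -925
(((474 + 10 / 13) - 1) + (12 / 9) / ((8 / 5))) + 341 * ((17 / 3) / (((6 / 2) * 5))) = 706007 / 1170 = 603.42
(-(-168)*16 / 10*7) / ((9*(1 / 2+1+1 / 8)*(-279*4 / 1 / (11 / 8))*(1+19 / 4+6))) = -34496 / 2557035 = -0.01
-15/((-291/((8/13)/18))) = 20/11349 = 0.00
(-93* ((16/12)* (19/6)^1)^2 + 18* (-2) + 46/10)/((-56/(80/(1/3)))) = 456118/63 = 7239.97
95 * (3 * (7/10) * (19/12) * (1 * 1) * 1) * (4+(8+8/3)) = 27797/6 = 4632.83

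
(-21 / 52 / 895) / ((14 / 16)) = -6 / 11635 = -0.00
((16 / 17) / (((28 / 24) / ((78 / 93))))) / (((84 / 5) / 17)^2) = 22100 / 31899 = 0.69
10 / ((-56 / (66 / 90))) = -0.13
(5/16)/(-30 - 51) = -5/1296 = -0.00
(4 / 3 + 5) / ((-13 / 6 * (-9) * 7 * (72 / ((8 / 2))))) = 19 / 7371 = 0.00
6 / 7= 0.86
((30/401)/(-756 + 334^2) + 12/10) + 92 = 414095059/4443080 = 93.20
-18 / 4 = -4.50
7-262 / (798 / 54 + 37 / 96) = -44887 / 4367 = -10.28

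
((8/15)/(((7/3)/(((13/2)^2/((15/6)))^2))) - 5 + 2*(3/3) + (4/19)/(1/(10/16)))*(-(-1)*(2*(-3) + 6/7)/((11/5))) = -37354698/256025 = -145.90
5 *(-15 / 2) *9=-675 / 2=-337.50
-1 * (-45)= 45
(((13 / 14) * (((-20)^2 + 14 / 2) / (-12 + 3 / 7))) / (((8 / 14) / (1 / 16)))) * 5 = -185185 / 10368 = -17.86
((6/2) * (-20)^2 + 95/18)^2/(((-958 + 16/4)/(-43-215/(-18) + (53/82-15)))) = 1971649301725/28514106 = 69146.45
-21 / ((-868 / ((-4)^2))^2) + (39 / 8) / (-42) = -13261 / 107632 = -0.12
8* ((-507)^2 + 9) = 2056464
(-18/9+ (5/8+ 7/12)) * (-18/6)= 19/8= 2.38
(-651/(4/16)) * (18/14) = -3348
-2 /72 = -1 /36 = -0.03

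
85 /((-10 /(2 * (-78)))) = 1326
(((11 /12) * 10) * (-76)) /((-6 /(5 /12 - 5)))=-57475 /108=-532.18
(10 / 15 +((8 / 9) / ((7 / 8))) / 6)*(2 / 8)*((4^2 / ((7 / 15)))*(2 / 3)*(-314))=-1984480 / 1323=-1499.98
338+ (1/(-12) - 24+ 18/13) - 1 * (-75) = 60887/156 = 390.30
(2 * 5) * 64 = 640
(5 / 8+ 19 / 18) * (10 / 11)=55 / 36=1.53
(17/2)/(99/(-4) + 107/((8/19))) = 68/1835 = 0.04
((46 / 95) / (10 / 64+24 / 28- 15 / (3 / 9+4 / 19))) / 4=-3472 / 761995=-0.00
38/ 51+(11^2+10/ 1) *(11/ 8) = 73795/ 408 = 180.87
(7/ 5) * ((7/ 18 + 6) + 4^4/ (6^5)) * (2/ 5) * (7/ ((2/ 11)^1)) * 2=1682219/ 6075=276.91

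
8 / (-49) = -8 / 49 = -0.16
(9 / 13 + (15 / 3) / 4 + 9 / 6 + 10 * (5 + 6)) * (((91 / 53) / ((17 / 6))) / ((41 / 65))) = 108.99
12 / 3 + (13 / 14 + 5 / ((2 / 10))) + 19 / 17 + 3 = 8103 / 238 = 34.05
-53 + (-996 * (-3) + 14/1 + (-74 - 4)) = 2871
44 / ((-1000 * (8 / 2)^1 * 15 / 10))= -11 / 1500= -0.01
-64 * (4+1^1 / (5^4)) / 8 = -20008 / 625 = -32.01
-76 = -76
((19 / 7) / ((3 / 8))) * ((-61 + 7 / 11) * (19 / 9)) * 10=-19176320 / 2079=-9223.82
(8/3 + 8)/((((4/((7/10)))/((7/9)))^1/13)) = 18.87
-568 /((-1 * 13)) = 568 /13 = 43.69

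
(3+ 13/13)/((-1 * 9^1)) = -4/9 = -0.44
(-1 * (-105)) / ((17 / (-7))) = -735 / 17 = -43.24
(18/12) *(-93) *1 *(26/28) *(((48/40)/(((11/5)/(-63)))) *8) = 391716/11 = 35610.55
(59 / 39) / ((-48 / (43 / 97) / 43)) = -109091 / 181584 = -0.60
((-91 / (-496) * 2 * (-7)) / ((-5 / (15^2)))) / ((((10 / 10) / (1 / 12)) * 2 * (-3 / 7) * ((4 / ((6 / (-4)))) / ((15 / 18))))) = 111475 / 31744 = 3.51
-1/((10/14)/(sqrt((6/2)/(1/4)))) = -14*sqrt(3)/5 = -4.85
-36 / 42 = -6 / 7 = -0.86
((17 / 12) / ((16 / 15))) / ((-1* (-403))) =0.00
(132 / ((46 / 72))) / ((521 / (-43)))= -204336 / 11983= -17.05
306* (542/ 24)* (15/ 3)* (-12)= -414630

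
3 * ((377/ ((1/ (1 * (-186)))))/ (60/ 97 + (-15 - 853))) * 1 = 784827/ 3236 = 242.53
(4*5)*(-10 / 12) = -50 / 3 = -16.67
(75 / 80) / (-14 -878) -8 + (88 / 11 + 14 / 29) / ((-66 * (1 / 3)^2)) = -41693297 / 4552768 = -9.16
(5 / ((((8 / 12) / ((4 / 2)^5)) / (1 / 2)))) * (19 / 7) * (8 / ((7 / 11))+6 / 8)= 212610 / 49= 4338.98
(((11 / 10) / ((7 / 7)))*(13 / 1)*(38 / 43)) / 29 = 2717 / 6235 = 0.44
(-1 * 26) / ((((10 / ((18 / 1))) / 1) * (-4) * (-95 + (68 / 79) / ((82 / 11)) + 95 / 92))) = -5810766 / 46611245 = -0.12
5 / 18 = 0.28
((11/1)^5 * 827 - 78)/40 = 133189099/40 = 3329727.48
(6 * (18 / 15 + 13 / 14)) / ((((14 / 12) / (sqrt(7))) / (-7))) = -2682 * sqrt(7) / 35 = -202.74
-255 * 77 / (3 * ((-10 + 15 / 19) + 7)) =17765 / 6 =2960.83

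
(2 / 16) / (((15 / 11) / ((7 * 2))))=77 / 60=1.28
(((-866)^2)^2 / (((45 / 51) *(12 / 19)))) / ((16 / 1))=63078535633.79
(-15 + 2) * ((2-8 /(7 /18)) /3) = 1690 /21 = 80.48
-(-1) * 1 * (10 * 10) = 100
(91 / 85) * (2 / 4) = 91 / 170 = 0.54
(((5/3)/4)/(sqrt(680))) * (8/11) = sqrt(170)/1122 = 0.01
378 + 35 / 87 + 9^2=39968 / 87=459.40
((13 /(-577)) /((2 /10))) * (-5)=325 /577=0.56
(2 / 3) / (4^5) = 1 / 1536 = 0.00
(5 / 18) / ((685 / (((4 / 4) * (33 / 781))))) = 1 / 58362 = 0.00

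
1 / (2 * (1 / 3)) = 3 / 2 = 1.50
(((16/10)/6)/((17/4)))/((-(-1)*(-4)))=-4/255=-0.02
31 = 31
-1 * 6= -6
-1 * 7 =-7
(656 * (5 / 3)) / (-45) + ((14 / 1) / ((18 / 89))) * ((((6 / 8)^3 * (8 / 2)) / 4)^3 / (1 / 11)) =232696333 / 7077888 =32.88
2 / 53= 0.04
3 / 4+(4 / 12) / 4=5 / 6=0.83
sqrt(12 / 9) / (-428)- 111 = -111- sqrt(3) / 642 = -111.00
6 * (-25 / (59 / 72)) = -10800 / 59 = -183.05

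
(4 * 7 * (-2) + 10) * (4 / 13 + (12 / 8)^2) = -3059 / 26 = -117.65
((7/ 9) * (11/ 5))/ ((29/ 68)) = 5236/ 1305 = 4.01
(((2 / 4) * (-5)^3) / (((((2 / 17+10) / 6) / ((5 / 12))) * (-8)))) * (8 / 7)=10625 / 4816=2.21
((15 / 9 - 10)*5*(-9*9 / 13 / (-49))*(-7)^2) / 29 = -3375 / 377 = -8.95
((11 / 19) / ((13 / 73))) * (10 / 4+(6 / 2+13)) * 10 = 148555 / 247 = 601.44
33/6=11/2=5.50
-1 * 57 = -57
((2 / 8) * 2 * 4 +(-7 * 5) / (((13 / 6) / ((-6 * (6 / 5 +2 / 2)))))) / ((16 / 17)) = 23783 / 104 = 228.68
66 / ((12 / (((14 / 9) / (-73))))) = -77 / 657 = -0.12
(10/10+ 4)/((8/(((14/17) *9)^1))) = 315/68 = 4.63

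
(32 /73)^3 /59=32768 /22952003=0.00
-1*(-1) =1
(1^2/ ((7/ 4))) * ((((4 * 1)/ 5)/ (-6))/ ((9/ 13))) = -0.11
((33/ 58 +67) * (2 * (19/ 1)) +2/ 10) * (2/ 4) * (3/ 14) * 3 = 1675503/ 2030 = 825.37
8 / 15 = 0.53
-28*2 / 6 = -28 / 3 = -9.33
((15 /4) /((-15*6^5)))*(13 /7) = -13 /217728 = -0.00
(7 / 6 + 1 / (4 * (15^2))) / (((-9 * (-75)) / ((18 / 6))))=1051 / 202500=0.01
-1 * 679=-679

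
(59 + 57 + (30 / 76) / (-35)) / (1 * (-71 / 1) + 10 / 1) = -30853 / 16226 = -1.90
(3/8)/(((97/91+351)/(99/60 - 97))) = -520611/5126080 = -0.10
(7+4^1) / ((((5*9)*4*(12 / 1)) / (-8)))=-11 / 270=-0.04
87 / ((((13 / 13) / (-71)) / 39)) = -240903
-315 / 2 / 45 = -7 / 2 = -3.50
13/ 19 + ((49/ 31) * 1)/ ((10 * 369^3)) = 202480939201/ 295933679010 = 0.68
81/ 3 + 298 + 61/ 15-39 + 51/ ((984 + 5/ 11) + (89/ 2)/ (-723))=13627812019/ 46973265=290.12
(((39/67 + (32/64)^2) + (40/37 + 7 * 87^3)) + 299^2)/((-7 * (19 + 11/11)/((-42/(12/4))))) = 46594529523/99160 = 469892.39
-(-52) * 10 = 520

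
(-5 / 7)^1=-5 / 7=-0.71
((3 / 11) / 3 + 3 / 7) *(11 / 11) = 40 / 77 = 0.52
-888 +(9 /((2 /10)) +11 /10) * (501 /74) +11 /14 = -2979043 /5180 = -575.10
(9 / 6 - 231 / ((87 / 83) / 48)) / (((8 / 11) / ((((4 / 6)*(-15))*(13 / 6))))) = 146205345 / 464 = 315097.73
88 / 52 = 22 / 13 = 1.69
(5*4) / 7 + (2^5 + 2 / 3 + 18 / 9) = 788 / 21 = 37.52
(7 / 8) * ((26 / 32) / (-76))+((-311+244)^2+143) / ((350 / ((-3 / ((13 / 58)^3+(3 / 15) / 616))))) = -24177420982313 / 7054696960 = -3427.14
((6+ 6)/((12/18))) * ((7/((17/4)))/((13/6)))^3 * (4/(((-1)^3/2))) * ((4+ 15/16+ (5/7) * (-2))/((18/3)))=-399313152/10793861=-36.99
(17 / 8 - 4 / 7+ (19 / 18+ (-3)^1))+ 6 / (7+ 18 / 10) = 1613 / 5544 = 0.29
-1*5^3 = -125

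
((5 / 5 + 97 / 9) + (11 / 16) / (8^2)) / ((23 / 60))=543215 / 17664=30.75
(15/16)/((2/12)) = 5.62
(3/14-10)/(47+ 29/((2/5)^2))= -274/6391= -0.04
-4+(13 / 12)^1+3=0.08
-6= -6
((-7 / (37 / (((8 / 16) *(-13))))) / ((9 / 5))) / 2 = 455 / 1332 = 0.34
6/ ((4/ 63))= 189/ 2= 94.50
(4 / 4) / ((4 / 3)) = 3 / 4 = 0.75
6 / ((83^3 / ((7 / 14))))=3 / 571787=0.00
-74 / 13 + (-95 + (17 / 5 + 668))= 37096 / 65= 570.71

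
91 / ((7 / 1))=13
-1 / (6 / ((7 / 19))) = -7 / 114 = -0.06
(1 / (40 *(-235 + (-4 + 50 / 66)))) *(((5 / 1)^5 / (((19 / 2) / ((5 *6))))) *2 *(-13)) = 4021875 / 149378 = 26.92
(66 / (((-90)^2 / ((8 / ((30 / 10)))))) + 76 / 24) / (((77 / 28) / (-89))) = -2298514 / 22275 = -103.19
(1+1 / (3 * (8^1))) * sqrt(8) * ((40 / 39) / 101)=250 * sqrt(2) / 11817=0.03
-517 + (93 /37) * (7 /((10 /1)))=-190639 /370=-515.24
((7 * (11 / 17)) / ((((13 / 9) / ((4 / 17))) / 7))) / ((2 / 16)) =155232 / 3757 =41.32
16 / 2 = 8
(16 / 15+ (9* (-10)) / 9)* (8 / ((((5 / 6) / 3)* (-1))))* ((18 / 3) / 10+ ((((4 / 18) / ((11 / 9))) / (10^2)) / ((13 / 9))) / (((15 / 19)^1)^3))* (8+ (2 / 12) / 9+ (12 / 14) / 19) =50150713513112 / 40118203125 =1250.07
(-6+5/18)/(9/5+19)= -515/1872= -0.28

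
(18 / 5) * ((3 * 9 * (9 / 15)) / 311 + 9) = 253368 / 7775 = 32.59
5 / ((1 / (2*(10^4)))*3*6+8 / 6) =3.75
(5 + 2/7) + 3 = 58/7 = 8.29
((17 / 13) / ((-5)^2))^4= 83521 / 11156640625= 0.00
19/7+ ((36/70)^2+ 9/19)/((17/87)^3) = 101.65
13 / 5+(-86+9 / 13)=-5376 / 65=-82.71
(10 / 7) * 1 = 10 / 7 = 1.43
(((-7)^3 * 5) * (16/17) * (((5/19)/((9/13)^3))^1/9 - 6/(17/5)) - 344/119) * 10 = 6817360361680/252185157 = 27033.15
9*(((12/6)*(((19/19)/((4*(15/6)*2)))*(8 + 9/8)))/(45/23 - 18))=-1679/3280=-0.51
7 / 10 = 0.70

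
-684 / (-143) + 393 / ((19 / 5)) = 293991 / 2717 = 108.20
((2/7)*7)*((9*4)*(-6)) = -432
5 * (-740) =-3700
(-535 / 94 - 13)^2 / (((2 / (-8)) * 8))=-3087049 / 17672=-174.69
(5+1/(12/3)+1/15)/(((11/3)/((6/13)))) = 87/130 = 0.67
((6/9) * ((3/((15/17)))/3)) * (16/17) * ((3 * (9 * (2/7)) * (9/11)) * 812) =200448/55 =3644.51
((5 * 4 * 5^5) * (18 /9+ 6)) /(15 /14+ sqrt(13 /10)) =-525000000 /149+ 49000000 * sqrt(130) /149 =226080.26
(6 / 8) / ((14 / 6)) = 0.32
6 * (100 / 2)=300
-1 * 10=-10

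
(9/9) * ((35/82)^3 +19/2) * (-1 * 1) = -5280871/551368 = -9.58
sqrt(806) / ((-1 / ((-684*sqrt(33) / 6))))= 114*sqrt(26598)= 18592.14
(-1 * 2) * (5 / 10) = -1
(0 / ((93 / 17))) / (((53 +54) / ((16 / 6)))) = 0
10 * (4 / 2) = 20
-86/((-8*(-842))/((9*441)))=-170667/3368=-50.67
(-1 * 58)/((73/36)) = -2088/73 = -28.60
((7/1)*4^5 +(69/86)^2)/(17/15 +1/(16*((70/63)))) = 6362314680/1055779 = 6026.18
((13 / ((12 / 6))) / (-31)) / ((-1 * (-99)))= -0.00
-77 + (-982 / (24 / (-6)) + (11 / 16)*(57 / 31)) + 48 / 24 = 85195 / 496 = 171.76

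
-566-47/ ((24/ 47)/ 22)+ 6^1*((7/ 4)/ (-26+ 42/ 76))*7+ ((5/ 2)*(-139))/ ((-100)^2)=-30098916239/ 11604000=-2593.84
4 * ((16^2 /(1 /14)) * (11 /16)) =9856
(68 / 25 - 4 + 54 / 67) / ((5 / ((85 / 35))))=-0.23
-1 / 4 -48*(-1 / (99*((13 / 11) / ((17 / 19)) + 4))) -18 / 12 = -19807 / 11940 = -1.66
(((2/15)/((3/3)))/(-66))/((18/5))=-1/1782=-0.00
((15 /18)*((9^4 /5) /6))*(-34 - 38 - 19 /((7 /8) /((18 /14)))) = -892296 /49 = -18210.12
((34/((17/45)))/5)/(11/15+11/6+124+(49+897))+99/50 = 3212523/1608850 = 2.00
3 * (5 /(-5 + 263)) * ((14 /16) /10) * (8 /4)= 7 /688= 0.01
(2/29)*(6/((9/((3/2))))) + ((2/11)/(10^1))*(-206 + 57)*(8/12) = -8312/4785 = -1.74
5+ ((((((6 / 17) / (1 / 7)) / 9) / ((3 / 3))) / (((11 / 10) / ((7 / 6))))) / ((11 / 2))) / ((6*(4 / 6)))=92810 / 18513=5.01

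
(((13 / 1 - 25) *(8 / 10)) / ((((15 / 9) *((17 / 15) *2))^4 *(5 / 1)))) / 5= -19683 / 10440125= -0.00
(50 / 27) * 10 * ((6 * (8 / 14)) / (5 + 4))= 4000 / 567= 7.05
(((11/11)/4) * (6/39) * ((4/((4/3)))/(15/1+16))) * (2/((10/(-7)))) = -21/4030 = -0.01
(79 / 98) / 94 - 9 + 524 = 515.01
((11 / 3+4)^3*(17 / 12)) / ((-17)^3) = -0.13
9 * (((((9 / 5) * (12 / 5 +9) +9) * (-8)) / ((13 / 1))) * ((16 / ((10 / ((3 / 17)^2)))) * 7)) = -26780544 / 469625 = -57.03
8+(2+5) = 15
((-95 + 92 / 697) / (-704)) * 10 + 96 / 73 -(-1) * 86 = 1587957551 / 17910112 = 88.66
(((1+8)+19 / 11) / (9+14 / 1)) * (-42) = -4956 / 253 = -19.59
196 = 196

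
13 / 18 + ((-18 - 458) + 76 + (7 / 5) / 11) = -395159 / 990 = -399.15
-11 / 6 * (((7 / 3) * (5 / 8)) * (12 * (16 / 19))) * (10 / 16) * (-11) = 21175 / 114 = 185.75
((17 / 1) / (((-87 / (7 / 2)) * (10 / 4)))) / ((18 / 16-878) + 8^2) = 136 / 404115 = 0.00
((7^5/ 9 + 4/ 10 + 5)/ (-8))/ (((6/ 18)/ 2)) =-42139/ 30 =-1404.63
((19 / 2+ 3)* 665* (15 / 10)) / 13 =49875 / 52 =959.13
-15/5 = -3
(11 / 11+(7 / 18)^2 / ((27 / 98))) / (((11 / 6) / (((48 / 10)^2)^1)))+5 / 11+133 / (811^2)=11674008532 / 586029411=19.92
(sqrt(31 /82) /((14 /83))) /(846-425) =83 * sqrt(2542) /483308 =0.01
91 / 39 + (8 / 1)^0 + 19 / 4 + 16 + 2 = 26.08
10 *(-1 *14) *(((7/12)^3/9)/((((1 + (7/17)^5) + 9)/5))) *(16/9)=-85226916425/31089029499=-2.74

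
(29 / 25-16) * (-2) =742 / 25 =29.68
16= 16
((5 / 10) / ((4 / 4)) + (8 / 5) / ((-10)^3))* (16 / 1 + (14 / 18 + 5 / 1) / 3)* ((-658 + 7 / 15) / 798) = -106214647 / 14428125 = -7.36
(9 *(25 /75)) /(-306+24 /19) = -19 /1930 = -0.01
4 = 4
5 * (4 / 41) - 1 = -21 / 41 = -0.51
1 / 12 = 0.08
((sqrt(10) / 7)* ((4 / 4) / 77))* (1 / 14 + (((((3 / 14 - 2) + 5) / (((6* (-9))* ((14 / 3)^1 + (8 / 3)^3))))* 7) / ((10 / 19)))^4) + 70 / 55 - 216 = -2362 / 11 + 339328492385495* sqrt(10) / 2560527638825074688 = -214.73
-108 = -108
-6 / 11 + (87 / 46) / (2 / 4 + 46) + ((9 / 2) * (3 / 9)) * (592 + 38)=7407676 / 7843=944.50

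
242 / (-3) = -242 / 3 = -80.67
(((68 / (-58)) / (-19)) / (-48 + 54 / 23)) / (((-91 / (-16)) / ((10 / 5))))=-12512 / 26324025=-0.00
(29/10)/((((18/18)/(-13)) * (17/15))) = -1131/34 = -33.26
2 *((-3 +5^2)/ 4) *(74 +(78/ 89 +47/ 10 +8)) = 857373/ 890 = 963.34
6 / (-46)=-3 / 23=-0.13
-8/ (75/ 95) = -152/ 15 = -10.13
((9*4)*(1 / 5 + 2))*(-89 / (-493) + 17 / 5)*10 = 2835.78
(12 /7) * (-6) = -72 /7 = -10.29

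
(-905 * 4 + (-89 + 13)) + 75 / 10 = -7377 / 2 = -3688.50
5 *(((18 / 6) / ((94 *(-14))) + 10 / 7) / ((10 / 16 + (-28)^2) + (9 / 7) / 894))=2796730 / 307705381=0.01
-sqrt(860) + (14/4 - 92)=-177/2 - 2 * sqrt(215)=-117.83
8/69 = 0.12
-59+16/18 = -523/9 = -58.11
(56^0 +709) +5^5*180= 563210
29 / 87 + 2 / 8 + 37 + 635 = 8071 / 12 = 672.58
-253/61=-4.15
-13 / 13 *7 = -7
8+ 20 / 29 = 252 / 29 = 8.69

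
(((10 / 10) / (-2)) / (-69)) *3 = 1 / 46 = 0.02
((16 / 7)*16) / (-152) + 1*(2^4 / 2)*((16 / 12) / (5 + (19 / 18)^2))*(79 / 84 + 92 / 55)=62576896 / 14491015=4.32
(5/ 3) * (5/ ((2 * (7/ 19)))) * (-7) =-475/ 6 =-79.17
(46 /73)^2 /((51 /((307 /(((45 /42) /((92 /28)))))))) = 29882152 /4076685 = 7.33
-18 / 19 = -0.95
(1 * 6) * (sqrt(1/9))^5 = 2/81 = 0.02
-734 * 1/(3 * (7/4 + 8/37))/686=-54316/299439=-0.18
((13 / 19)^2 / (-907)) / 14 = -169 / 4583978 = -0.00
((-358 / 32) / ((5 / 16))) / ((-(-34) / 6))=-537 / 85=-6.32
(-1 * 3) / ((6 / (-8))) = 4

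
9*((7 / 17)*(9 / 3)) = 189 / 17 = 11.12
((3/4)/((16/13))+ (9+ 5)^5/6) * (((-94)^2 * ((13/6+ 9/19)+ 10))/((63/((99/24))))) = 31716984505085/48384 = 655526300.12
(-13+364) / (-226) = -351 / 226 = -1.55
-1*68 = -68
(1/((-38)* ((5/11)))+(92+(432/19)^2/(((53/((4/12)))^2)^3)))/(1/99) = 728302931402317821/80013343675690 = 9102.27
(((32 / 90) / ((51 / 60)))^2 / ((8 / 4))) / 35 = 2048 / 819315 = 0.00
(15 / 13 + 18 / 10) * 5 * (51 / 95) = 9792 / 1235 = 7.93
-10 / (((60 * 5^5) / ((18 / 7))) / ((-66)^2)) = -13068 / 21875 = -0.60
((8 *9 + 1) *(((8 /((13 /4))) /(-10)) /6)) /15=-584 /2925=-0.20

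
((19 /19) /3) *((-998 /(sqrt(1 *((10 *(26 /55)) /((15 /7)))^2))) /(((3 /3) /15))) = -411675 /182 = -2261.95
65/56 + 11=681/56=12.16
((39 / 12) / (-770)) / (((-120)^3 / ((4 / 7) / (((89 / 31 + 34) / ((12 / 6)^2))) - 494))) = -25687987 / 21291621120000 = -0.00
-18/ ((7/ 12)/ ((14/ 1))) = -432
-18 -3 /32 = -579 /32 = -18.09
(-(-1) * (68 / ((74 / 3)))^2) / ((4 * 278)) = 2601 / 380582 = 0.01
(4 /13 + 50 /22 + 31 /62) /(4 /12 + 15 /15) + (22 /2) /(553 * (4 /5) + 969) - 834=-831.68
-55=-55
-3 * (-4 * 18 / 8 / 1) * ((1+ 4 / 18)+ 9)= 276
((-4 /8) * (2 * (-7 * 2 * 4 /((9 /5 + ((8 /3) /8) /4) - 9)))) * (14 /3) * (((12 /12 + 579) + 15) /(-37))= 590.52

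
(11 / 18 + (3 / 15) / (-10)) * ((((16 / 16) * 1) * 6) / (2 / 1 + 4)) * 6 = 266 / 75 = 3.55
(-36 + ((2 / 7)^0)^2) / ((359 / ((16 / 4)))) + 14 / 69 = -4634 / 24771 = -0.19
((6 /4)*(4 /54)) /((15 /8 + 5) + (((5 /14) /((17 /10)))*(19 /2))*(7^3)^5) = 136 /11597614545726315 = 0.00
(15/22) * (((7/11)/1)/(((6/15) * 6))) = 175/968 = 0.18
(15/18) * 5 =25/6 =4.17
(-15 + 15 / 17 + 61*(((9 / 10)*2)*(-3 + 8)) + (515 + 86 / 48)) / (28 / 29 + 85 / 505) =1256784107 / 1354968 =927.54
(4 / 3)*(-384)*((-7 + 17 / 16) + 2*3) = -32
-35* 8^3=-17920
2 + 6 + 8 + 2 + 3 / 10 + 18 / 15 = 39 / 2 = 19.50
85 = 85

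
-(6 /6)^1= -1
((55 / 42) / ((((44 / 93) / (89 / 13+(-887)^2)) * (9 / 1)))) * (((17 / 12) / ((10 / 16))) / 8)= 99818543 / 1456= 68556.69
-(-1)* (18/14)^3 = 729/343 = 2.13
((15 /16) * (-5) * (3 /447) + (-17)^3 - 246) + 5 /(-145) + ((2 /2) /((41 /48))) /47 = -687313613113 /133225072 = -5159.04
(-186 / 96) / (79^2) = -31 / 99856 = -0.00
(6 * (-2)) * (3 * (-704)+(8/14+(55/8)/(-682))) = 21992745/868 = 25337.26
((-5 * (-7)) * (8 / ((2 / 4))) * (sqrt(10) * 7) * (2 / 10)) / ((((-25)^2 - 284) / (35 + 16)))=39984 * sqrt(10) / 341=370.79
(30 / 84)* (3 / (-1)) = -15 / 14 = -1.07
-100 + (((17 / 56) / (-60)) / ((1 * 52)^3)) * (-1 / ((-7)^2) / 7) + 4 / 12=-5383591604901 / 54015969280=-99.67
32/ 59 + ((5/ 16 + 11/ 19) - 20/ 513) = 675479/ 484272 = 1.39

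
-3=-3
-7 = -7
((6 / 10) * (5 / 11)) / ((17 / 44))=0.71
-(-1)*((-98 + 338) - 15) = 225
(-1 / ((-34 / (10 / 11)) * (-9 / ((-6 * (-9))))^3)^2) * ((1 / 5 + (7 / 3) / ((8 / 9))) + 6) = -10293480 / 34969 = -294.36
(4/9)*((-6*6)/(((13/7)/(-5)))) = 560/13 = 43.08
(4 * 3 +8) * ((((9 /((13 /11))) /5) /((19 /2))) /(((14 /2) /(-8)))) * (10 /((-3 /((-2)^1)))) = -42240 /1729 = -24.43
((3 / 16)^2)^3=729 / 16777216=0.00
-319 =-319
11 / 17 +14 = 249 / 17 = 14.65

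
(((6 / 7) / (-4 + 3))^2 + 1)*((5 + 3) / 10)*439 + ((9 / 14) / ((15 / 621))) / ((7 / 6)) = 154849 / 245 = 632.04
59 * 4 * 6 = 1416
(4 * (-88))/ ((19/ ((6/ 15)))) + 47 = 3761/ 95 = 39.59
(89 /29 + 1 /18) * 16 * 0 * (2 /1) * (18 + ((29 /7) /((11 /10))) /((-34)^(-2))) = 0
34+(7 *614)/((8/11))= 23775/4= 5943.75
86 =86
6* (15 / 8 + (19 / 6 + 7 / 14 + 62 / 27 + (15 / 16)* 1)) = 3791 / 72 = 52.65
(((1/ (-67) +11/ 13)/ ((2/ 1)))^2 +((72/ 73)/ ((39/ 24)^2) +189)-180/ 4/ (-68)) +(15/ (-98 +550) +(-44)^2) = 226203366161384/ 106386503353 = 2126.24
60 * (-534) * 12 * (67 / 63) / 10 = -286224 / 7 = -40889.14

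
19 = 19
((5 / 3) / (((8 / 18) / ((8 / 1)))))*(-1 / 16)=-15 / 8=-1.88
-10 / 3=-3.33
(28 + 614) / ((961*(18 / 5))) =535 / 2883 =0.19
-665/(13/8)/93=-5320/1209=-4.40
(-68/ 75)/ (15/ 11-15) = 374/ 5625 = 0.07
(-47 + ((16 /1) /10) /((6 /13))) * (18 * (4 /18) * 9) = -7836 /5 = -1567.20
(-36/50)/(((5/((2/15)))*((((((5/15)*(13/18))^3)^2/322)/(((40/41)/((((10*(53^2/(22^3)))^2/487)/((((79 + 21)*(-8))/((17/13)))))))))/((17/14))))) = 24183361124249993883942912/15014611854906625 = 1610655097.71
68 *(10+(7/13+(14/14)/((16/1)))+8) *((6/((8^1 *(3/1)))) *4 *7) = 460411/52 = 8854.06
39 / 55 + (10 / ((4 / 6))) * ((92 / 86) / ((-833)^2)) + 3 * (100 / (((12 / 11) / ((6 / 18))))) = 454779127784 / 4923142455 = 92.38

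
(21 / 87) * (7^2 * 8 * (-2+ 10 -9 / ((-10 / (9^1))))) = 220892 / 145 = 1523.39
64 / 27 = 2.37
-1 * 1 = -1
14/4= 7/2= 3.50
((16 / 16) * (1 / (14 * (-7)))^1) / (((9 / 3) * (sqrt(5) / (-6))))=sqrt(5) / 245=0.01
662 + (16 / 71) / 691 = 32478398 / 49061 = 662.00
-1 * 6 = -6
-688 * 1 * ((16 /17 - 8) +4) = 35776 /17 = 2104.47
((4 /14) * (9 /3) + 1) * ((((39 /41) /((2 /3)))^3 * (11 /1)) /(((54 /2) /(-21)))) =-25447851 /551368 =-46.15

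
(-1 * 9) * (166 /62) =-747 /31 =-24.10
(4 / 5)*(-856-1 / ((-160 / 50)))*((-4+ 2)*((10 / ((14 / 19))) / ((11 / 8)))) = 1040516 / 77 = 13513.19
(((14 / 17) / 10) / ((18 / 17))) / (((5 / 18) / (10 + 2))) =84 / 25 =3.36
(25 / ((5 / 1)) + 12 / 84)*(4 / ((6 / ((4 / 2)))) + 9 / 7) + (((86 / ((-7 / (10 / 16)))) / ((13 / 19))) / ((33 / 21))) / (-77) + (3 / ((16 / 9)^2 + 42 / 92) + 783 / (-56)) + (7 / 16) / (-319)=196667712533 / 481987762256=0.41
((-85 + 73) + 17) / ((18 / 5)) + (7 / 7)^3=43 / 18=2.39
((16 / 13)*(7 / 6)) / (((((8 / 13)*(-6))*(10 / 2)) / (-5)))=0.39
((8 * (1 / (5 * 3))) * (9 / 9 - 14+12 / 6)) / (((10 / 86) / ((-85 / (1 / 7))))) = 450296 / 15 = 30019.73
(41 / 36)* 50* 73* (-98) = -3666425 / 9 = -407380.56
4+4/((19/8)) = 108/19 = 5.68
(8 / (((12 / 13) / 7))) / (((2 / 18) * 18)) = 91 / 3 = 30.33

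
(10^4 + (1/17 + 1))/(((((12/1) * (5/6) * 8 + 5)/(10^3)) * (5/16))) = 376510.45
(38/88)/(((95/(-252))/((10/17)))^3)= -32006016/19509523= -1.64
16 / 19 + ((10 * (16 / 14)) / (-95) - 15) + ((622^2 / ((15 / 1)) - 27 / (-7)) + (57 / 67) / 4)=1969233613 / 76380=25782.06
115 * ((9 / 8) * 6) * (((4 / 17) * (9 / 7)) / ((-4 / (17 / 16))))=-62.38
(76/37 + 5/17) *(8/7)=1688/629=2.68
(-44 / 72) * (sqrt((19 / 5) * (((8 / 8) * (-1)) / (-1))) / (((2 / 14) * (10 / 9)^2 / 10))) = -693 * sqrt(95) / 100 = -67.55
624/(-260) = -12/5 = -2.40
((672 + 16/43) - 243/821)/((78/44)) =521978666/1376817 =379.12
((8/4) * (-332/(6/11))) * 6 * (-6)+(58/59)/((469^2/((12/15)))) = 2843673405112/64888495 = 43824.00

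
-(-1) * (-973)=-973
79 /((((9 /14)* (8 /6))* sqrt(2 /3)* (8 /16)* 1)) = 553* sqrt(6) /6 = 225.76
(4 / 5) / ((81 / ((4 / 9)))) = 16 / 3645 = 0.00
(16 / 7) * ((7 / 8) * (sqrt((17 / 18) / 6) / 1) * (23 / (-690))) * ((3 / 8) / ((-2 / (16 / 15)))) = sqrt(51) / 1350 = 0.01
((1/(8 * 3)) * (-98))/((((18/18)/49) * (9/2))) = -2401/54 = -44.46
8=8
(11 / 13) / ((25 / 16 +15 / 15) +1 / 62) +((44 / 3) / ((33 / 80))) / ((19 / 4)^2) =102856784 / 54021123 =1.90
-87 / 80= -1.09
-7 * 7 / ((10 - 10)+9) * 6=-98 / 3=-32.67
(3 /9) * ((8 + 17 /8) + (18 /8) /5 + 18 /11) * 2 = 1791 /220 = 8.14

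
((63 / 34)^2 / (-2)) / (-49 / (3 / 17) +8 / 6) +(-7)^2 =93927659 / 1916648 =49.01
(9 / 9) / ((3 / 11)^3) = 1331 / 27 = 49.30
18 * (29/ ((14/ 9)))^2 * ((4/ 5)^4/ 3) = 854.15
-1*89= -89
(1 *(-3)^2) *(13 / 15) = 39 / 5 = 7.80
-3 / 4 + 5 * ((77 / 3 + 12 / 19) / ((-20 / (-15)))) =3719 / 38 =97.87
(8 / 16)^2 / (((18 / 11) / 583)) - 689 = -43195 / 72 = -599.93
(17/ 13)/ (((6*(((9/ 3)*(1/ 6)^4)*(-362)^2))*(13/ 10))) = 3060/ 5536609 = 0.00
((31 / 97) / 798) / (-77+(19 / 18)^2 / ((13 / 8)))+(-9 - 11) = -41468469241 / 2073422918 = -20.00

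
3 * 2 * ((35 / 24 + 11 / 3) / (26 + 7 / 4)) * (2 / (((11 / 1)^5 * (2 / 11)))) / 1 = 41 / 541717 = 0.00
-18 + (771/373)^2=-1909881/139129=-13.73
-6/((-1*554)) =3/277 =0.01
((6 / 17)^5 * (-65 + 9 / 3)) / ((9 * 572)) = -13392 / 203039551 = -0.00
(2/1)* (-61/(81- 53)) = -61/14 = -4.36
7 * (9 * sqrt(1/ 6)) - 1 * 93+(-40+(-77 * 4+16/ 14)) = -3079/ 7+21 * sqrt(6)/ 2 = -414.14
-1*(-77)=77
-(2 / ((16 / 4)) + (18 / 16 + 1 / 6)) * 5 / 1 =-215 / 24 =-8.96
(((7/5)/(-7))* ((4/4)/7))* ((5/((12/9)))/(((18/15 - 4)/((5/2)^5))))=46875/12544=3.74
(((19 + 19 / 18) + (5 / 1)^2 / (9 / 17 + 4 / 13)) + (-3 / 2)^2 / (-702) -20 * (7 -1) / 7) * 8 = 7945291 / 30303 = 262.19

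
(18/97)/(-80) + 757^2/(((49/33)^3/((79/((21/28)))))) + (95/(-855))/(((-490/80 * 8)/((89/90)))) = 681735878951003291/36974727720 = 18437887.74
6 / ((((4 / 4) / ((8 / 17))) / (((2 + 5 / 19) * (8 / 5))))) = 16512 / 1615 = 10.22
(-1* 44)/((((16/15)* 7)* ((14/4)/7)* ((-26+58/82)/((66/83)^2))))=14734170/50007251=0.29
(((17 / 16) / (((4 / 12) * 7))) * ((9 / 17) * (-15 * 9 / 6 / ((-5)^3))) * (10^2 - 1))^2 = 578739249 / 31360000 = 18.45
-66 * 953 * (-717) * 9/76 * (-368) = -37341033048/19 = -1965317528.84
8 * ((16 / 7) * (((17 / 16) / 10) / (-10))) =-34 / 175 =-0.19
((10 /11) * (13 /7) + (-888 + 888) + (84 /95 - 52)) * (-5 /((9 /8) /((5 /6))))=7231240 /39501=183.06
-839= -839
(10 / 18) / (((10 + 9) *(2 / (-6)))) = -5 / 57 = -0.09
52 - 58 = -6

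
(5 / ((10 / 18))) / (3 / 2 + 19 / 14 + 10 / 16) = 168 / 65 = 2.58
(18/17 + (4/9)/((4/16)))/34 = 217/2601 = 0.08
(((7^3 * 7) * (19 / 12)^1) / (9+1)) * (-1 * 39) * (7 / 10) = -4151329 / 400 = -10378.32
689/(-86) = -689/86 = -8.01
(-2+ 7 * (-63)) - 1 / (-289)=-128026 / 289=-443.00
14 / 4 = 7 / 2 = 3.50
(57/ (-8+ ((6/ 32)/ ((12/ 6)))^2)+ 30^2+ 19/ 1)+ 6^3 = 9229337/ 8183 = 1127.87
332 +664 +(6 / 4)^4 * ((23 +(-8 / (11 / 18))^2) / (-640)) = 994.46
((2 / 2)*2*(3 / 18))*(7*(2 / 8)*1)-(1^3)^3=-5 / 12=-0.42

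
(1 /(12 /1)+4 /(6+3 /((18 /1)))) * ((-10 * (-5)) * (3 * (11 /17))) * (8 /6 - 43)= -11171875 /3774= -2960.22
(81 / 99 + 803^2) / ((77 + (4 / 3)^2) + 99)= 15959043 / 4400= 3627.06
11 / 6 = 1.83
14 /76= 7 /38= 0.18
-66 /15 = -22 /5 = -4.40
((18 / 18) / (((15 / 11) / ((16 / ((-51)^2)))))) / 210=88 / 4096575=0.00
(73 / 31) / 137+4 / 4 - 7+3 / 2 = -38077 / 8494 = -4.48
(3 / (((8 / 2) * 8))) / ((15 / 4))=1 / 40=0.02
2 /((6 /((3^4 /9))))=3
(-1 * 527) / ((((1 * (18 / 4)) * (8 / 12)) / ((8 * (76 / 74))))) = -160208 / 111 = -1443.32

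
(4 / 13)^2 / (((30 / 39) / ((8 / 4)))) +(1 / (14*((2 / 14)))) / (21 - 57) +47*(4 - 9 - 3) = -1758593 / 4680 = -375.77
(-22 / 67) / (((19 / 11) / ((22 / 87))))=-5324 / 110751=-0.05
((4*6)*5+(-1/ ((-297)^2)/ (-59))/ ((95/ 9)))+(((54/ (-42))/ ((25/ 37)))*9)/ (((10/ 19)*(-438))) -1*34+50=381982073706601/ 2807158315500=136.07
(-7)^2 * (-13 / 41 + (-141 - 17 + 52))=-213591 / 41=-5209.54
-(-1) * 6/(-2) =-3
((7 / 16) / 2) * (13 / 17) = 91 / 544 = 0.17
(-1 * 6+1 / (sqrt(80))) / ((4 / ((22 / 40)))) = -33 / 40+11 * sqrt(5) / 1600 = -0.81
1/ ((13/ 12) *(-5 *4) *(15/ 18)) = -18/ 325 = -0.06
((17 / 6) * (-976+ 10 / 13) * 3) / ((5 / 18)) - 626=-1980424 / 65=-30468.06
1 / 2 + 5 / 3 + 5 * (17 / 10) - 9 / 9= 9.67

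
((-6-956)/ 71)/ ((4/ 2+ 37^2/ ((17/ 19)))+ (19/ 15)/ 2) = -490620/ 55498783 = -0.01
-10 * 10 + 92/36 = -877/9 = -97.44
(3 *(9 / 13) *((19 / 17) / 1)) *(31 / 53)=15903 / 11713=1.36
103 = 103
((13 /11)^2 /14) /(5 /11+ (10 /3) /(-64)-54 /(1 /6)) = -8112 /26312363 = -0.00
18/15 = 6/5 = 1.20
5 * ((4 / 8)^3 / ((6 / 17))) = 85 / 48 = 1.77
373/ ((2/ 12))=2238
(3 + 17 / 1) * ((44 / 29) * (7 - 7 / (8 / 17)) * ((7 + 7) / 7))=-13860 / 29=-477.93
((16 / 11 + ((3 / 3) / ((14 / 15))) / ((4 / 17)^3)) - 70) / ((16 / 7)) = 135061 / 22528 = 6.00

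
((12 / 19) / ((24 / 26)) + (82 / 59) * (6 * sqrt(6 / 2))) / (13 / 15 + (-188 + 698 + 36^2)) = 195 / 514957 + 7380 * sqrt(3) / 1599077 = 0.01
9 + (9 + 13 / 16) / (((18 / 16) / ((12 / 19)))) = 827 / 57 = 14.51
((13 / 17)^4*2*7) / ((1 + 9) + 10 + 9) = 399854 / 2422109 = 0.17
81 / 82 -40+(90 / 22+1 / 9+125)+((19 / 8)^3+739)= 1751069609 / 2078208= 842.59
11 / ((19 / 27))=15.63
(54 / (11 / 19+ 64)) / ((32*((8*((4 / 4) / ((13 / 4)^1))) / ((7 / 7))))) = 2223 / 209408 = 0.01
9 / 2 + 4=17 / 2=8.50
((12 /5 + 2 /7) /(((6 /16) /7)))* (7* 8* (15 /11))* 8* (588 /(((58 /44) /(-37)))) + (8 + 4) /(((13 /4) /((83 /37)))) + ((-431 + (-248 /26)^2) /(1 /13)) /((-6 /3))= -14101914150553 /27898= -505481186.84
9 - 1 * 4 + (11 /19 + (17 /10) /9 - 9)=-5527 /1710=-3.23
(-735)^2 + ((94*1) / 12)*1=3241397 / 6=540232.83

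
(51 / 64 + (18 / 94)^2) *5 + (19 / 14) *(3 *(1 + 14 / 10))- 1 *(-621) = 3141780477 / 4948160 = 634.94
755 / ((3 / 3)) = 755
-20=-20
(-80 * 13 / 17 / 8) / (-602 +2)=13 / 1020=0.01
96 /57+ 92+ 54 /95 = 8954 /95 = 94.25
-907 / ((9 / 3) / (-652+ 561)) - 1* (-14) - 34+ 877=85108 / 3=28369.33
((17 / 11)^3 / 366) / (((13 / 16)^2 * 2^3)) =78608 / 41163837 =0.00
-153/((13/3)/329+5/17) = -497.90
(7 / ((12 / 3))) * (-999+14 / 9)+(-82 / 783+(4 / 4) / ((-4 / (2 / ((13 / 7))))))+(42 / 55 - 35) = -3986405653 / 2239380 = -1780.14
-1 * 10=-10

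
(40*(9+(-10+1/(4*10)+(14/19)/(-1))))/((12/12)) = -68.47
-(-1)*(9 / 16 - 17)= -263 / 16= -16.44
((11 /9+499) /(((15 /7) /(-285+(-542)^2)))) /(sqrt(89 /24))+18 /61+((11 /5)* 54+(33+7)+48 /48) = 48829 /305+18497394412* sqrt(534) /12015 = 35576184.17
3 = 3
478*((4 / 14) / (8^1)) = 239 / 14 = 17.07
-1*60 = -60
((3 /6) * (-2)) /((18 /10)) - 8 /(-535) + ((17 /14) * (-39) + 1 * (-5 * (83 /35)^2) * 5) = -88942579 /471870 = -188.49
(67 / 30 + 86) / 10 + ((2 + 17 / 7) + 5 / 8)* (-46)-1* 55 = -292573 / 1050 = -278.64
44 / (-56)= -0.79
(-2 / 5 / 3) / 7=-2 / 105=-0.02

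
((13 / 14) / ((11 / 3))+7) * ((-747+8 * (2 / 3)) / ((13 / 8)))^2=176955140000 / 117117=1510926.17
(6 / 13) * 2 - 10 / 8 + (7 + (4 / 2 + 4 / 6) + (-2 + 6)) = 2081 / 156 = 13.34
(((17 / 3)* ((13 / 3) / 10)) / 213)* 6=0.07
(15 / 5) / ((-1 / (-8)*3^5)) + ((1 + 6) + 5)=980 / 81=12.10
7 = 7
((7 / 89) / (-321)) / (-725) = 7 / 20712525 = 0.00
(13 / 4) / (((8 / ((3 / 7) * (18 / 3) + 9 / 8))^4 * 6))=7956159471 / 322256764928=0.02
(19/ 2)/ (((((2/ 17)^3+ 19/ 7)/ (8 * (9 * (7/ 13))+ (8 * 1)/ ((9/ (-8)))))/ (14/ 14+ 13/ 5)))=2420301016/ 6071195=398.65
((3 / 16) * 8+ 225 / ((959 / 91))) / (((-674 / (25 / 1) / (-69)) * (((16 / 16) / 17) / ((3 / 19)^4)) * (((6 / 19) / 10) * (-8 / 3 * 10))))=-14871909825 / 20267082944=-0.73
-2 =-2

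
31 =31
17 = 17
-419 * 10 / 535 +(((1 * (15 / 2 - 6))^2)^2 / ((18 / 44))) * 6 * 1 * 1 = 28427 / 428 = 66.42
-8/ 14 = -0.57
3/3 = 1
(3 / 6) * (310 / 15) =10.33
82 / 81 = 1.01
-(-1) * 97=97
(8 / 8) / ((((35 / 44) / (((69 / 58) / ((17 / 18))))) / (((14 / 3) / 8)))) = 2277 / 2465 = 0.92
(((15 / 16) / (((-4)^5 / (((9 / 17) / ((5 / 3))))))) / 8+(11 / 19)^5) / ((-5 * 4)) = -71731427881 / 22069212872704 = -0.00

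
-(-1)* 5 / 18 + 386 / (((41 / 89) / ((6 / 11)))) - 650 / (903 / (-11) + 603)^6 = 145999095060702905828607857 / 319252472453852706780000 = 457.32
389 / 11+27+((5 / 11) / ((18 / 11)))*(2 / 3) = 18577 / 297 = 62.55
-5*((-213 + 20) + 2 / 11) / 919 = 10605 / 10109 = 1.05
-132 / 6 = -22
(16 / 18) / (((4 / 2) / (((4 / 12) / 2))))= 2 / 27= 0.07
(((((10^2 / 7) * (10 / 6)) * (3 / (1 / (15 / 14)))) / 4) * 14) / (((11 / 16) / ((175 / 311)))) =750000 / 3421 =219.23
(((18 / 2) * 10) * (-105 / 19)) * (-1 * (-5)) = -47250 / 19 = -2486.84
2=2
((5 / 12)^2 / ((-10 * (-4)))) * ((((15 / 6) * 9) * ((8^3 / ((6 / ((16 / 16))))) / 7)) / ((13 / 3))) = 25 / 91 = 0.27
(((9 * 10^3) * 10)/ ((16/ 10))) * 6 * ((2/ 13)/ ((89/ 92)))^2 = 11426400000/ 1338649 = 8535.77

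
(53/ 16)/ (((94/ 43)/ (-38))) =-43301/ 752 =-57.58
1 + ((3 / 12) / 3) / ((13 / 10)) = 1.06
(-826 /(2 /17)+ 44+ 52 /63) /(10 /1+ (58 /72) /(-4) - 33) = 7031984 /23387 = 300.68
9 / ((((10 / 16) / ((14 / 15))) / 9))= 120.96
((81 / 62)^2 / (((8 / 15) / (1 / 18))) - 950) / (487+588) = -271711 / 307520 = -0.88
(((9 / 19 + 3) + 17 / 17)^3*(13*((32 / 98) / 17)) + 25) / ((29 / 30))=477488250 / 9746639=48.99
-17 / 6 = -2.83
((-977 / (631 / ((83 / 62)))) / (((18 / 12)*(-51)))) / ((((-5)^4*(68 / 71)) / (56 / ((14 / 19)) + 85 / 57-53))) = 2009353889 / 1812534485625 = 0.00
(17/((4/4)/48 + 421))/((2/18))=7344/20209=0.36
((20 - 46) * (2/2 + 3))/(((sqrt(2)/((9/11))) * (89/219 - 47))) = 25623 * sqrt(2)/28061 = 1.29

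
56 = 56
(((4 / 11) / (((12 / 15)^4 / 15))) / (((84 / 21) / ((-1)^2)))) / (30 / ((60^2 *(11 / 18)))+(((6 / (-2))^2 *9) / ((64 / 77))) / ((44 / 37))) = 15625 / 384679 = 0.04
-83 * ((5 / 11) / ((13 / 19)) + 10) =-126575 / 143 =-885.14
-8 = -8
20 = 20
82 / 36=41 / 18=2.28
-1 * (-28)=28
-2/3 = -0.67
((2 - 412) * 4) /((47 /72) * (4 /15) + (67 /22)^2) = -107157600 /617389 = -173.57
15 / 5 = 3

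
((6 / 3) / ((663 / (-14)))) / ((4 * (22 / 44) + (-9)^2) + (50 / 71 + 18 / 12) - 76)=-3976 / 866541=-0.00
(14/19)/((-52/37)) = -0.52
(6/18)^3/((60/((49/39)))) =49/63180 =0.00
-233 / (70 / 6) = -699 / 35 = -19.97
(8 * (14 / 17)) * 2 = 224 / 17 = 13.18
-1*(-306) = 306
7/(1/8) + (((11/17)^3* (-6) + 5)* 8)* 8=1336184/4913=271.97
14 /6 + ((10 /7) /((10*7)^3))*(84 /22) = 1320559 /565950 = 2.33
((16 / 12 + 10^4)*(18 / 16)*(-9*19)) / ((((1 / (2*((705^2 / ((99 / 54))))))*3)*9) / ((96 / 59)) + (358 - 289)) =-40801251441600 / 1463242249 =-27884.14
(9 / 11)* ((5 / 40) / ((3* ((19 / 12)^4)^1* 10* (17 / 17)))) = 0.00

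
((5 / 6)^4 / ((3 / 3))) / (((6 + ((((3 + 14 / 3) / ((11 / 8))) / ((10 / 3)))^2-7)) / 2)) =1890625 / 3524472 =0.54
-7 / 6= -1.17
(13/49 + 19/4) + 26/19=23773/3724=6.38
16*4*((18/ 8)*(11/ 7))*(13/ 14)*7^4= 504504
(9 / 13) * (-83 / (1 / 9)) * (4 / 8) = -6723 / 26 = -258.58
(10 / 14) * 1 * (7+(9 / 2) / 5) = 79 / 14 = 5.64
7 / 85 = 0.08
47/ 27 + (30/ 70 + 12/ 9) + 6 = 1796/ 189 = 9.50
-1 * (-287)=287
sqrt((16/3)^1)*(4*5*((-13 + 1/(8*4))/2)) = -2075*sqrt(3)/12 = -299.50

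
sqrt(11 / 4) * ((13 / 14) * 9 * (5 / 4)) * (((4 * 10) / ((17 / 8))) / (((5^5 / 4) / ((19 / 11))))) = 35568 * sqrt(11) / 163625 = 0.72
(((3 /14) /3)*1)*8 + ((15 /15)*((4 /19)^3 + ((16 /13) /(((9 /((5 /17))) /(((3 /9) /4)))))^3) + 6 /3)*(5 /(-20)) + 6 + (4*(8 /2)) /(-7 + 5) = -39392873884755271 /20401258186765638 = -1.93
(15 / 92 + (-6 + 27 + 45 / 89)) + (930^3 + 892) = 6586082597119 / 8188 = 804357913.67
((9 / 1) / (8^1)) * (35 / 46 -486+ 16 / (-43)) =-546.31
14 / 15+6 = 104 / 15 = 6.93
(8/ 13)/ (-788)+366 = 937324/ 2561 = 366.00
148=148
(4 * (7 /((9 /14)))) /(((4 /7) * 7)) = 98 /9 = 10.89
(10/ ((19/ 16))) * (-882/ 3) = -47040/ 19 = -2475.79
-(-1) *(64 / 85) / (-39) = -64 / 3315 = -0.02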